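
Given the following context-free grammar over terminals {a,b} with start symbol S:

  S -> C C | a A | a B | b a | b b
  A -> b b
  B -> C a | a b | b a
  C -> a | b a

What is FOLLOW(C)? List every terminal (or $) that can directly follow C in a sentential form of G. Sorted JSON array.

FIRST sets, iterate to fixpoint:
pass 1:
  A via A→b b: +{b}
  B via B→a b: +{a}
  B via B→b a: +{b}
  C via C→a: +{a}
  C via C→b a: +{b}
  S via S→C C: +{a,b}
  FIRST(S)={a,b}  FIRST(A)={b}  FIRST(B)={a,b}  FIRST(C)={a,b}
pass 2: (stable)
  FIRST(S)={a,b}  FIRST(A)={b}  FIRST(B)={a,b}  FIRST(C)={a,b}

FOLLOW sets:
FOLLOW(S) := {$}
round 1:
  B→C a: FOLLOW(C) ⊇ FIRST(a) = {a}; new: +{a}
  S→C C: FOLLOW(C) ⊇ FIRST(C) = {a,b}; new: +{b}
  S→C C: FOLLOW(C) ⊇ FOLLOW(S) ⊇ {$}; new: +{$}
  S→a A: FOLLOW(A) ⊇ FOLLOW(S) ⊇ {$}; new: +{$}
  S→a B: FOLLOW(B) ⊇ FOLLOW(S) ⊇ {$}; new: +{$}
  FOLLOW[S]={$}  FOLLOW[A]={$}  FOLLOW[B]={$}  FOLLOW[C]={$,a,b}
round 2: (stable)
  FOLLOW[S]={$}  FOLLOW[A]={$}  FOLLOW[B]={$}  FOLLOW[C]={$,a,b}

FOLLOW(C) = ["$", "a", "b"]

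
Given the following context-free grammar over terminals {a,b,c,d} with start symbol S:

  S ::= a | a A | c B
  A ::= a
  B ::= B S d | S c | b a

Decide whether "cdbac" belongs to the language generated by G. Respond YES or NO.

Convert to CNF:
  S -> T1 B | T3 A | a
  A -> a
  B -> B X4 | S T1 | T2 T3
  T0 -> d
  T1 -> c
  T2 -> b
  T3 -> a
  X4 -> S T0

CYK table (by increasing span):
  [0..0]={T1}  "c"  orig:{}
  [1..1]={T0}  "d"  orig:{}
  [2..2]={T2}  "b"  orig:{}
  [3..3]={A,S,T3}  "a"  orig:{A,S}
  [4..4]={T1}  "c"  orig:{}
  [0..1]=∅  "cd"
  [1..2]=∅  "db"
  [2..3]={B}  "ba"
  [3..4]={B}  "ac"
  [0..2]=∅  "cdb"
  [1..3]=∅  "dba"
  [2..4]=∅  "bac"
  [0..3]=∅  "cdba"
  [1..4]=∅  "dbac"
  [0..4]=∅  "cdbac"

S ∉ T[0,4] ⇒ NO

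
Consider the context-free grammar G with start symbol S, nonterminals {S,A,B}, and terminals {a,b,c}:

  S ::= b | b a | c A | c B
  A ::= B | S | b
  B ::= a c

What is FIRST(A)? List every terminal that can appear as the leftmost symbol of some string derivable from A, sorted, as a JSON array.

FIRST iteration:
pass 1:
  A via A→b: +{b}
  B via B→a c: +{a}
  S via S→b: +{b}
  S via S→c A: +{c}
  FIRST(S)={b,c}  FIRST(A)={b}  FIRST(B)={a}
pass 2:
  A via A→B: +{a}
  A via A→S: +{c}
  FIRST(S)={b,c}  FIRST(A)={a,b,c}  FIRST(B)={a}
pass 3: (stable)
  FIRST(S)={b,c}  FIRST(A)={a,b,c}  FIRST(B)={a}

FIRST(A) = ["a", "b", "c"]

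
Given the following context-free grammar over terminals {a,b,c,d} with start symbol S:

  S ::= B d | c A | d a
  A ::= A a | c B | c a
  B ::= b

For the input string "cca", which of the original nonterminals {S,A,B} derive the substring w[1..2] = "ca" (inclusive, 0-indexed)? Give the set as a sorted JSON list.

CNF form of G:
  S -> B T2 | T1 A | T2 T0
  A -> A T0 | T1 B | T1 T0
  B -> b
  T0 -> a
  T1 -> c
  T2 -> d

CYK table (by increasing span) (cells [i..j] with 1 ≤ i ≤ j ≤ 2 only):
  cell(1,1) c: {T1}  orig:{}
  cell(2,2) a: {T0}  orig:{}
  cell(1,2) ca: {A}

Original NTs in T[1,2] deriving "ca": ["A"]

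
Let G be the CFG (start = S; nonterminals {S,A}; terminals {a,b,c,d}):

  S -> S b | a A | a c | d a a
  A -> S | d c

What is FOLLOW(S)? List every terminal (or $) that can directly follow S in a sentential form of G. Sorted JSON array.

FIRST iteration:
pass 1:
  A via A→d c: +{d}
  S via S→a A: +{a}
  S via S→d a a: +{d}
  FIRST(S)={a,d}  FIRST(A)={d}
pass 2:
  A via A→S: +{a}
  FIRST(S)={a,d}  FIRST(A)={a,d}
pass 3: (no change)
  FIRST(S)={a,d}  FIRST(A)={a,d}

FOLLOW sets:
initialize: $ ∈ FOLLOW(S)
iter 1:
  S→S b: FOLLOW(S) ⊇ FIRST(b) = {b}; new: +{b}
  S→a A: FOLLOW(A) ⊇ FOLLOW(S) ⊇ {$,b}; new: +{$,b}
  FOLLOW[S]={$,b}  FOLLOW[A]={$,b}
iter 2: (no change)
  FOLLOW[S]={$,b}  FOLLOW[A]={$,b}

FOLLOW(S) = ["$", "b"]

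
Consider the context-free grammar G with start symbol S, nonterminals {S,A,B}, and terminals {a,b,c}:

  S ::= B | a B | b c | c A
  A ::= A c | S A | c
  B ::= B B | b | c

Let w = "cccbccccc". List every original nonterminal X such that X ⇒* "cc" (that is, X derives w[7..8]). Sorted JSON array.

Convert to CNF:
  S -> B B | T0 A | T1 B | T2 T0 | b | c
  A -> A T0 | S A | c
  B -> B B | b | c
  T0 -> c
  T1 -> a
  T2 -> b

Fill CYK table bottom-up (cells [i..j] with 7 ≤ i ≤ j ≤ 8 only):
  cell(7,7) c: {A,B,S,T0}  orig:{A,B,S}
  cell(8,8) c: {A,B,S,T0}  orig:{A,B,S}
  cell(7,8) cc: {A,B,S}

Original NTs in T[7,8] deriving "cc": ["A", "B", "S"]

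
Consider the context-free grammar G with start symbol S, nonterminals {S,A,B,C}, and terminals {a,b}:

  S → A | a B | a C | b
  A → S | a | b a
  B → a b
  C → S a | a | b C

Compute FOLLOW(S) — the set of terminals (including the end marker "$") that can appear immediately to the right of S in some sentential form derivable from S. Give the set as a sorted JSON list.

FIRST iteration:
pass 1:
  A via A→a: +{a}
  A via A→b a: +{b}
  B via B→a b: +{a}
  C via C→a: +{a}
  C via C→b C: +{b}
  S via S→A: +{a,b}
  FIRST[S]={a,b}  FIRST[A]={a,b}  FIRST[B]={a}  FIRST[C]={a,b}
pass 2: done
  FIRST[S]={a,b}  FIRST[A]={a,b}  FIRST[B]={a}  FIRST[C]={a,b}

Compute FOLLOW by fixpoint:
FOLLOW(S) := {$}
[1]
  C→S a: FOLLOW(S) ⊇ FIRST(a) = {a}; new: +{a}
  S→A: FOLLOW(A) ⊇ FOLLOW(S) ⊇ {$,a}; new: +{$,a}
  S→a B: FOLLOW(B) ⊇ FOLLOW(S) ⊇ {$,a}; new: +{$,a}
  S→a C: FOLLOW(C) ⊇ FOLLOW(S) ⊇ {$,a}; new: +{$,a}
  S: {$,a}  A: {$,a}  B: {$,a}  C: {$,a}
[2] (no change)
  S: {$,a}  A: {$,a}  B: {$,a}  C: {$,a}

FOLLOW(S) = ["$", "a"]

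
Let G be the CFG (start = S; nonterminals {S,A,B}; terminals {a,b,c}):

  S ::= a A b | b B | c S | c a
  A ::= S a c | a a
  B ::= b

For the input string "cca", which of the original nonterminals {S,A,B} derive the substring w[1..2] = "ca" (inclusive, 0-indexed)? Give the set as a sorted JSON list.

Convert to CNF:
  S -> T0 X4 | T1 S | T1 T0 | T2 B
  A -> S X3 | T0 T0
  B -> b
  T0 -> a
  T1 -> c
  T2 -> b
  X3 -> T0 T1
  X4 -> A T2

CYK fill — only the sub-triangle for w[1..2]:
  cell(1,1) c: {T1}  orig:{}
  cell(2,2) a: {T0}  orig:{}
  cell(1,2) ca: {S}

Original NTs in T[1,2] deriving "ca": ["S"]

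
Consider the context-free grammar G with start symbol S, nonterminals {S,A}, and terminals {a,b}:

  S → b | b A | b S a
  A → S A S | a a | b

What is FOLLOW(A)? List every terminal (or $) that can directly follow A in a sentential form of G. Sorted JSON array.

FIRST sets, iterate to fixpoint:
[1]
  A via A→a a: +{a}
  A via A→b: +{b}
  S via S→b: +{b}
  FIRST[S]={b}  FIRST[A]={a,b}
[2] (stable)
  FIRST[S]={b}  FIRST[A]={a,b}

FOLLOW sets:
seed FOLLOW(S) with $
round 1:
  A→S A S: FOLLOW(S) ⊇ FIRST(A) = {a,b}; new: +{a,b}
  A→S A S: FOLLOW(A) ⊇ FIRST(S) = {b}; new: +{b}
  S→b A: FOLLOW(A) ⊇ FOLLOW(S) ⊇ {$,a,b}; new: +{$,a}
  FOLLOW[S]={$,a,b}  FOLLOW[A]={$,a,b}
round 2: done
  FOLLOW[S]={$,a,b}  FOLLOW[A]={$,a,b}

FOLLOW(A) = ["$", "a", "b"]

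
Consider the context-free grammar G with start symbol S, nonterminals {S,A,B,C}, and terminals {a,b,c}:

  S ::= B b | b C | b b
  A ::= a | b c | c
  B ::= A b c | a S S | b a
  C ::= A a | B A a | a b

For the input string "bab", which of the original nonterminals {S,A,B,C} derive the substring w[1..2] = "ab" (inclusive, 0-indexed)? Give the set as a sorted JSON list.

Convert to CNF:
  S -> B T0 | T0 C | T0 T0
  A -> T0 T1 | a | c
  B -> A X3 | T0 T2 | T2 X4
  C -> A T2 | B X5 | T2 T0
  T0 -> b
  T1 -> c
  T2 -> a
  X3 -> T0 T1
  X4 -> S S
  X5 -> A T2

CYK table (by increasing span) (cells [i..j] with 1 ≤ i ≤ j ≤ 2 only):
  T[1,1] 'a' = {A,T2}  orig:{A}
  T[2,2] 'b' = {T0}  orig:{}
  T[1,2] 'ab' = {C}

Original NTs in T[1,2] deriving "ab": ["C"]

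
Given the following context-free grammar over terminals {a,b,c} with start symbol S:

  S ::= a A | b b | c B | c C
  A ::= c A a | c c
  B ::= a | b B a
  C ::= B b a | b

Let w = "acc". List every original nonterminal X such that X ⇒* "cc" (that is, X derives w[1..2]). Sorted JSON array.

Convert to CNF:
  S -> T0 B | T0 C | T1 A | T2 T2
  A -> T0 T0 | T0 X3
  B -> T2 X4 | a
  C -> B X5 | b
  T0 -> c
  T1 -> a
  T2 -> b
  X3 -> A T1
  X4 -> B T1
  X5 -> T2 T1

CYK fill — only the sub-triangle for w[1..2]:
  T[1,1] 'c' = {T0}  orig:{}
  T[2,2] 'c' = {T0}  orig:{}
  T[1,2] 'cc' = {A}

Original NTs in T[1,2] deriving "cc": ["A"]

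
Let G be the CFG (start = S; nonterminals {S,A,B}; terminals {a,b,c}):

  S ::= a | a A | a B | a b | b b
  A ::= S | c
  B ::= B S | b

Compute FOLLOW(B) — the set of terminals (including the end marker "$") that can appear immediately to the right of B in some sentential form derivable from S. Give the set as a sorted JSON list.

FIRST sets, iterate to fixpoint:
pass 1:
  A via A→c: +{c}
  B via B→b: +{b}
  S via S→a: +{a}
  S via S→b b: +{b}
  FIRST[S]={a,b}  FIRST[A]={c}  FIRST[B]={b}
pass 2:
  A via A→S: +{a,b}
  FIRST[S]={a,b}  FIRST[A]={a,b,c}  FIRST[B]={b}
pass 3: — fixpoint
  FIRST[S]={a,b}  FIRST[A]={a,b,c}  FIRST[B]={b}

Compute FOLLOW by fixpoint:
FOLLOW(S) := {$}
round 1:
  B→B S: FOLLOW(B) ⊇ FIRST(S) = {a,b}; new: +{a,b}
  B→B S: FOLLOW(S) ⊇ FOLLOW(B) ⊇ {a,b}; new: +{a,b}
  S→a A: FOLLOW(A) ⊇ FOLLOW(S) ⊇ {$,a,b}; new: +{$,a,b}
  S→a B: FOLLOW(B) ⊇ FOLLOW(S) ⊇ {$,a,b}; new: +{$}
  FOLLOW[S]={$,a,b}  FOLLOW[A]={$,a,b}  FOLLOW[B]={$,a,b}
round 2: (no change)
  FOLLOW[S]={$,a,b}  FOLLOW[A]={$,a,b}  FOLLOW[B]={$,a,b}

FOLLOW(B) = ["$", "a", "b"]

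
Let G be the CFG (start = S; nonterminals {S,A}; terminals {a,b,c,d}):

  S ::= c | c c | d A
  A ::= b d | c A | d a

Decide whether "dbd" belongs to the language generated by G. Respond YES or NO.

Convert to CNF:
  S -> T1 A | T2 T2 | c
  A -> T0 T1 | T1 T3 | T2 A
  T0 -> b
  T1 -> d
  T2 -> c
  T3 -> a

CYK fill:
  T[0,0] 'd' = {T1}  orig:{}
  T[1,1] 'b' = {T0}  orig:{}
  T[2,2] 'd' = {T1}  orig:{}
  T[0,1] 'db' = ∅
  T[1,2] 'bd' = {A}
  T[0,2] 'dbd' = {S}

S ∈ T[0,2] ⇒ YES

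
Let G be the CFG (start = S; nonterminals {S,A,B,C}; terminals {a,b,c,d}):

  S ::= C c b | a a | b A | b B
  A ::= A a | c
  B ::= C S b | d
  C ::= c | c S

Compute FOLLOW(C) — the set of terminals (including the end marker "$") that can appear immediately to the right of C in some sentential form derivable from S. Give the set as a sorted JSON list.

FIRST iteration:
iter 1:
  A via A→c: +{c}
  B via B→d: +{d}
  C via C→c: +{c}
  S via S→C c b: +{c}
  S via S→a a: +{a}
  S via S→b A: +{b}
  FIRST[S]={a,b,c}  FIRST[A]={c}  FIRST[B]={d}  FIRST[C]={c}
iter 2:
  B via B→C S b: +{c}
  FIRST[S]={a,b,c}  FIRST[A]={c}  FIRST[B]={c,d}  FIRST[C]={c}
iter 3: done
  FIRST[S]={a,b,c}  FIRST[A]={c}  FIRST[B]={c,d}  FIRST[C]={c}

FOLLOW iteration:
seed FOLLOW(S) with $
pass 1:
  A→A a: FOLLOW(A) ⊇ FIRST(a) = {a}; new: +{a}
  B→C S b: FOLLOW(C) ⊇ FIRST(S) = {a,b,c}; new: +{a,b,c}
  B→C S b: FOLLOW(S) ⊇ FIRST(b) = {b}; new: +{b}
  C→c S: FOLLOW(S) ⊇ FOLLOW(C) ⊇ {a,b,c}; new: +{a,c}
  S→b A: FOLLOW(A) ⊇ FOLLOW(S) ⊇ {$,a,b,c}; new: +{$,b,c}
  S→b B: FOLLOW(B) ⊇ FOLLOW(S) ⊇ {$,a,b,c}; new: +{$,a,b,c}
  FOLLOW[S]={$,a,b,c}  FOLLOW[A]={$,a,b,c}  FOLLOW[B]={$,a,b,c}  FOLLOW[C]={a,b,c}
pass 2: (no change)
  FOLLOW[S]={$,a,b,c}  FOLLOW[A]={$,a,b,c}  FOLLOW[B]={$,a,b,c}  FOLLOW[C]={a,b,c}

FOLLOW(C) = ["a", "b", "c"]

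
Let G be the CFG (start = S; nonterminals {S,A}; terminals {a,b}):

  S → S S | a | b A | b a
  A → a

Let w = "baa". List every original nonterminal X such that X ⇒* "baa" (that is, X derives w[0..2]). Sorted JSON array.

Convert to CNF:
  S -> S S | T0 A | T0 T1 | a
  A -> a
  T0 -> b
  T1 -> a

CYK fill, restricted to cells inside w[0..2]:
  cell(0,0) b: {T0}  orig:{}
  cell(1,1) a: {A,S,T1}  orig:{A,S}
  cell(2,2) a: {A,S,T1}  orig:{A,S}
  cell(0,1) ba: {S}
  cell(1,2) aa: {S}
  cell(0,2) baa: {S}

Original NTs in T[0,2] deriving "baa": ["S"]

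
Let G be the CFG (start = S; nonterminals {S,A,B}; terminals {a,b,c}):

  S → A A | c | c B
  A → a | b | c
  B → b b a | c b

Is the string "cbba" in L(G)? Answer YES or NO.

CNF form of G:
  S -> A A | T2 B | c
  A -> a | b | c
  B -> T0 X3 | T2 T0
  T0 -> b
  T1 -> a
  T2 -> c
  X3 -> T0 T1

CYK fill:
  T[0,0] 'c' = {A,S,T2}  orig:{A,S}
  T[1,1] 'b' = {A,T0}  orig:{A}
  T[2,2] 'b' = {A,T0}  orig:{A}
  T[3,3] 'a' = {A,T1}  orig:{A}
  T[0,1] 'cb' = {B,S}
  T[1,2] 'bb' = {S}
  T[2,3] 'ba' = {S,X3}  orig:{S}
  T[0,2] 'cbb' = ∅
  T[1,3] 'bba' = {B}
  T[0,3] 'cbba' = {S}

S ∈ T[0,3] ⇒ YES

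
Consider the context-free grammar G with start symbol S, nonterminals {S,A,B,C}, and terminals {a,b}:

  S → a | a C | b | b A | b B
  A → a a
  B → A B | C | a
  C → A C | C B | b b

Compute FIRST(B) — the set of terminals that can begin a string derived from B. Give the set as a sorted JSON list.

FIRST iteration:
round 1:
  A via A→a a: +{a}
  B via B→A B: +{a}
  C via C→A C: +{a}
  C via C→b b: +{b}
  S via S→a: +{a}
  S via S→b: +{b}
  S: {a,b}  A: {a}  B: {a}  C: {a,b}
round 2:
  B via B→C: +{b}
  S: {a,b}  A: {a}  B: {a,b}  C: {a,b}
round 3: done
  S: {a,b}  A: {a}  B: {a,b}  C: {a,b}

FIRST(B) = ["a", "b"]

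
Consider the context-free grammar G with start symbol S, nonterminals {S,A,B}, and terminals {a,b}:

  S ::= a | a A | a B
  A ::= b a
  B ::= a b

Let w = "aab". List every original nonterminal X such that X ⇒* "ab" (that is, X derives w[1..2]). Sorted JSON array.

Convert to CNF:
  S -> T1 A | T1 B | a
  A -> T0 T1
  B -> T1 T0
  T0 -> b
  T1 -> a

CYK table (by increasing span) (cells [i..j] with 1 ≤ i ≤ j ≤ 2 only):
  cell(1,1) a: {S,T1}  orig:{S}
  cell(2,2) b: {T0}  orig:{}
  cell(1,2) ab: {B}

Original NTs in T[1,2] deriving "ab": ["B"]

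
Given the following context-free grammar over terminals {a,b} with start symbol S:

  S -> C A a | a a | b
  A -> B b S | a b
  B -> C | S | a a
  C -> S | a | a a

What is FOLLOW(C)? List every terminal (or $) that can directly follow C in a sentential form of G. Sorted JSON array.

FIRST sets, iterate to fixpoint:
iter 1:
  A via A→a b: +{a}
  B via B→a a: +{a}
  C via C→a: +{a}
  S via S→C A a: +{a}
  S via S→b: +{b}
  FIRST(S)={a,b}  FIRST(A)={a}  FIRST(B)={a}  FIRST(C)={a}
iter 2:
  B via B→S: +{b}
  C via C→S: +{b}
  FIRST(S)={a,b}  FIRST(A)={a}  FIRST(B)={a,b}  FIRST(C)={a,b}
iter 3:
  A via A→B b S: +{b}
  FIRST(S)={a,b}  FIRST(A)={a,b}  FIRST(B)={a,b}  FIRST(C)={a,b}
iter 4: — fixpoint
  FIRST(S)={a,b}  FIRST(A)={a,b}  FIRST(B)={a,b}  FIRST(C)={a,b}

Compute FOLLOW by fixpoint:
seed FOLLOW(S) with $
iter 1:
  A→B b S: FOLLOW(B) ⊇ FIRST(b) = {b}; new: +{b}
  B→C: FOLLOW(C) ⊇ FOLLOW(B) ⊇ {b}; new: +{b}
  B→S: FOLLOW(S) ⊇ FOLLOW(B) ⊇ {b}; new: +{b}
  S→C A a: FOLLOW(C) ⊇ FIRST(A) = {a,b}; new: +{a}
  S→C A a: FOLLOW(A) ⊇ FIRST(a) = {a}; new: +{a}
  FOLLOW(S)={$,b}  FOLLOW(A)={a}  FOLLOW(B)={b}  FOLLOW(C)={a,b}
iter 2:
  A→B b S: FOLLOW(S) ⊇ FOLLOW(A) ⊇ {a}; new: +{a}
  FOLLOW(S)={$,a,b}  FOLLOW(A)={a}  FOLLOW(B)={b}  FOLLOW(C)={a,b}
iter 3: — fixpoint
  FOLLOW(S)={$,a,b}  FOLLOW(A)={a}  FOLLOW(B)={b}  FOLLOW(C)={a,b}

FOLLOW(C) = ["a", "b"]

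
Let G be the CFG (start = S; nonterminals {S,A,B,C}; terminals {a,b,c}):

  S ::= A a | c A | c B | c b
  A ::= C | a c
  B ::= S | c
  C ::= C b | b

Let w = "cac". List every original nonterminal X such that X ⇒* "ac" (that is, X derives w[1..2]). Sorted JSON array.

CNF form of G:
  S -> A T1 | T2 A | T2 B | T2 T0
  A -> C T0 | T1 T2 | b
  B -> A T1 | T2 A | T2 B | T2 T0 | c
  C -> C T0 | b
  T0 -> b
  T1 -> a
  T2 -> c

CYK fill (cells [i..j] with 1 ≤ i ≤ j ≤ 2 only):
  [1..1]={T1}  "a"  orig:{}
  [2..2]={B,T2}  "c"  orig:{B}
  [1..2]={A}  "ac"

Original NTs in T[1,2] deriving "ac": ["A"]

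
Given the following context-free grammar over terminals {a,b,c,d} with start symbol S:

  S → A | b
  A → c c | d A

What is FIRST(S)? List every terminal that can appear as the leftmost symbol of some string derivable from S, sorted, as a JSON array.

FIRST sets, iterate to fixpoint:
round 1:
  A via A→c c: +{c}
  A via A→d A: +{d}
  S via S→A: +{c,d}
  S via S→b: +{b}
  S: {b,c,d}  A: {c,d}
round 2: (stable)
  S: {b,c,d}  A: {c,d}

FIRST(S) = ["b", "c", "d"]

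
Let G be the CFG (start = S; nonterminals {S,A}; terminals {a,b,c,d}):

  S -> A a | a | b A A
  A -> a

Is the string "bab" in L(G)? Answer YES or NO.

CNF form of G:
  S -> A T0 | T1 X2 | a
  A -> a
  T0 -> a
  T1 -> b
  X2 -> A A

CYK fill:
  cell(0,0) b: {T1}  orig:{}
  cell(1,1) a: {A,S,T0}  orig:{A,S}
  cell(2,2) b: {T1}  orig:{}
  cell(0,1) ba: ∅
  cell(1,2) ab: ∅
  cell(0,2) bab: ∅

S ∉ T[0,2] ⇒ NO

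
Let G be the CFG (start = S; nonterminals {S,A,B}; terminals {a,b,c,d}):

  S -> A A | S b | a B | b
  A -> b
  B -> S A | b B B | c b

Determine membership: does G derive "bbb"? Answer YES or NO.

Convert to CNF:
  S -> A A | S T0 | T2 B | b
  A -> b
  B -> S A | T0 X3 | T1 T0
  T0 -> b
  T1 -> c
  T2 -> a
  X3 -> B B

CYK table (by increasing span):
  cell(0,0) b: {A,S,T0}  orig:{A,S}
  cell(1,1) b: {A,S,T0}  orig:{A,S}
  cell(2,2) b: {A,S,T0}  orig:{A,S}
  cell(0,1) bb: {B,S}
  cell(1,2) bb: {B,S}
  cell(0,2) bbb: {B,S}

S ∈ T[0,2] ⇒ YES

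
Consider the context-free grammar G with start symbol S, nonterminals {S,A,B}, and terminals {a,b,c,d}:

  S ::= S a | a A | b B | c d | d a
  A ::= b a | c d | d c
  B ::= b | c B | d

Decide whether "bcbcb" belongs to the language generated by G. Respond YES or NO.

Convert to CNF:
  S -> S T1 | T0 B | T1 A | T2 T3 | T3 T1
  A -> T0 T1 | T2 T3 | T3 T2
  B -> T2 B | b | d
  T0 -> b
  T1 -> a
  T2 -> c
  T3 -> d

CYK table (by increasing span):
  [0..0]={B,T0}  "b"  orig:{B}
  [1..1]={T2}  "c"  orig:{}
  [2..2]={B,T0}  "b"  orig:{B}
  [3..3]={T2}  "c"  orig:{}
  [4..4]={B,T0}  "b"  orig:{B}
  [0..1]=∅  "bc"
  [1..2]={B}  "cb"
  [2..3]=∅  "bc"
  [3..4]={B}  "cb"
  [0..2]={S}  "bcb"
  [1..3]=∅  "cbc"
  [2..4]={S}  "bcb"
  [0..3]=∅  "bcbc"
  [1..4]=∅  "cbcb"
  [0..4]=∅  "bcbcb"

S ∉ T[0,4] ⇒ NO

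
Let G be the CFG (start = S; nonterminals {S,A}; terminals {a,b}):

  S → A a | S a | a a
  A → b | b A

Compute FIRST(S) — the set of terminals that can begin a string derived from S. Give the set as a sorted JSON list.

FIRST sets, iterate to fixpoint:
iter 1:
  A via A→b: +{b}
  S via S→A a: +{b}
  S via S→a a: +{a}
  FIRST(S)={a,b}  FIRST(A)={b}
iter 2: done
  FIRST(S)={a,b}  FIRST(A)={b}

FIRST(S) = ["a", "b"]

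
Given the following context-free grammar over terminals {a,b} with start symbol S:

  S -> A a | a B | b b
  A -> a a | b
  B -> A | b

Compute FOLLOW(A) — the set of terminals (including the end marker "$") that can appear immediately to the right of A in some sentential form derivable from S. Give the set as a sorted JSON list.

FIRST iteration:
iter 1:
  A via A→a a: +{a}
  A via A→b: +{b}
  B via B→A: +{a,b}
  S via S→A a: +{a,b}
  FIRST(S)={a,b}  FIRST(A)={a,b}  FIRST(B)={a,b}
iter 2: (no change)
  FIRST(S)={a,b}  FIRST(A)={a,b}  FIRST(B)={a,b}

Compute FOLLOW by fixpoint:
seed FOLLOW(S) with $
round 1:
  S→A a: FOLLOW(A) ⊇ FIRST(a) = {a}; new: +{a}
  S→a B: FOLLOW(B) ⊇ FOLLOW(S) ⊇ {$}; new: +{$}
  FOLLOW[S]={$}  FOLLOW[A]={a}  FOLLOW[B]={$}
round 2:
  B→A: FOLLOW(A) ⊇ FOLLOW(B) ⊇ {$}; new: +{$}
  FOLLOW[S]={$}  FOLLOW[A]={$,a}  FOLLOW[B]={$}
round 3: — fixpoint
  FOLLOW[S]={$}  FOLLOW[A]={$,a}  FOLLOW[B]={$}

FOLLOW(A) = ["$", "a"]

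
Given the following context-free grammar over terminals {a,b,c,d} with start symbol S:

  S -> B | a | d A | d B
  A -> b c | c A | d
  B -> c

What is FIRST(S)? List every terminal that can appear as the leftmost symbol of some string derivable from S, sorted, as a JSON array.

Compute FIRST by fixpoint:
pass 1:
  A via A→b c: +{b}
  A via A→c A: +{c}
  A via A→d: +{d}
  B via B→c: +{c}
  S via S→B: +{c}
  S via S→a: +{a}
  S via S→d A: +{d}
  FIRST[S]={a,c,d}  FIRST[A]={b,c,d}  FIRST[B]={c}
pass 2: done
  FIRST[S]={a,c,d}  FIRST[A]={b,c,d}  FIRST[B]={c}

FIRST(S) = ["a", "c", "d"]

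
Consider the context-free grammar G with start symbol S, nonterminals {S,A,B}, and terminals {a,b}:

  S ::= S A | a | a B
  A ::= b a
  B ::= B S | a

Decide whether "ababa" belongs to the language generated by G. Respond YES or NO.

Convert to CNF:
  S -> S A | T1 B | a
  A -> T0 T1
  B -> B S | a
  T0 -> b
  T1 -> a

Fill CYK table bottom-up:
  [0..0]={B,S,T1}  "a"  orig:{B,S}
  [1..1]={T0}  "b"  orig:{}
  [2..2]={B,S,T1}  "a"  orig:{B,S}
  [3..3]={T0}  "b"  orig:{}
  [4..4]={B,S,T1}  "a"  orig:{B,S}
  [0..1]=∅  "ab"
  [1..2]={A}  "ba"
  [2..3]=∅  "ab"
  [3..4]={A}  "ba"
  [0..2]={S}  "aba"
  [1..3]=∅  "bab"
  [2..4]={S}  "aba"
  [0..3]=∅  "abab"
  [1..4]=∅  "baba"
  [0..4]={S}  "ababa"

S ∈ T[0,4] ⇒ YES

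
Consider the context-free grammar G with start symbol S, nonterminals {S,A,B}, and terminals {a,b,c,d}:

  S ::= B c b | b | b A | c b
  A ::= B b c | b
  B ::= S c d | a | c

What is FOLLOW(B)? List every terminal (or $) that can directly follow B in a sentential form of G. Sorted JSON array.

FIRST sets, iterate to fixpoint:
iter 1:
  A via A→b: +{b}
  B via B→a: +{a}
  B via B→c: +{c}
  S via S→B c b: +{a,c}
  S via S→b: +{b}
  FIRST(S)={a,b,c}  FIRST(A)={b}  FIRST(B)={a,c}
iter 2:
  A via A→B b c: +{a,c}
  B via B→S c d: +{b}
  FIRST(S)={a,b,c}  FIRST(A)={a,b,c}  FIRST(B)={a,b,c}
iter 3: (no change)
  FIRST(S)={a,b,c}  FIRST(A)={a,b,c}  FIRST(B)={a,b,c}

FOLLOW iteration:
seed FOLLOW(S) with $
[1]
  A→B b c: FOLLOW(B) ⊇ FIRST(b) = {b}; new: +{b}
  B→S c d: FOLLOW(S) ⊇ FIRST(c) = {c}; new: +{c}
  S→B c b: FOLLOW(B) ⊇ FIRST(c) = {c}; new: +{c}
  S→b A: FOLLOW(A) ⊇ FOLLOW(S) ⊇ {$,c}; new: +{$,c}
  FOLLOW[S]={$,c}  FOLLOW[A]={$,c}  FOLLOW[B]={b,c}
[2] done
  FOLLOW[S]={$,c}  FOLLOW[A]={$,c}  FOLLOW[B]={b,c}

FOLLOW(B) = ["b", "c"]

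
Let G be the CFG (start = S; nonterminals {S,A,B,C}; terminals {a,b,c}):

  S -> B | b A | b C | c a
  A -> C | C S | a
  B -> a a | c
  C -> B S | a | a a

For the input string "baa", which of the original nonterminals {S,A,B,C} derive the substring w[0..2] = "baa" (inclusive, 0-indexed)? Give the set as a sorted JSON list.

Convert to CNF:
  S -> T0 T0 | T1 A | T1 C | T2 T0 | c
  A -> B S | C S | T0 T0 | a
  B -> T0 T0 | c
  C -> B S | T0 T0 | a
  T0 -> a
  T1 -> b
  T2 -> c

CYK table (by increasing span), restricted to cells inside w[0..2]:
  [0..0]={T1}  "b"  orig:{}
  [1..1]={A,C,T0}  "a"  orig:{A,C}
  [2..2]={A,C,T0}  "a"  orig:{A,C}
  [0..1]={S}  "ba"
  [1..2]={A,B,C,S}  "aa"
  [0..2]={S}  "baa"

Original NTs in T[0,2] deriving "baa": ["S"]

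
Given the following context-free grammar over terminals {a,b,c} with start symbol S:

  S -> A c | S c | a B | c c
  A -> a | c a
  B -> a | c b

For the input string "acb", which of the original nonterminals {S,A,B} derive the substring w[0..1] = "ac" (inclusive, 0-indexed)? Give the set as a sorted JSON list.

Convert to CNF:
  S -> A T0 | S T0 | T0 T0 | T1 B
  A -> T0 T1 | a
  B -> T0 T2 | a
  T0 -> c
  T1 -> a
  T2 -> b

CYK fill — only the sub-triangle for w[0..1]:
  [0..0]={A,B,T1}  "a"  orig:{A,B}
  [1..1]={T0}  "c"  orig:{}
  [0..1]={S}  "ac"

Original NTs in T[0,1] deriving "ac": ["S"]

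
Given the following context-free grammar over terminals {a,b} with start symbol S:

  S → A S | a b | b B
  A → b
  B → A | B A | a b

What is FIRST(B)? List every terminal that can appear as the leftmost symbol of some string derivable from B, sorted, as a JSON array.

FIRST sets, iterate to fixpoint:
iter 1:
  A via A→b: +{b}
  B via B→A: +{b}
  B via B→a b: +{a}
  S via S→A S: +{b}
  S via S→a b: +{a}
  FIRST(S)={a,b}  FIRST(A)={b}  FIRST(B)={a,b}
iter 2: (no change)
  FIRST(S)={a,b}  FIRST(A)={b}  FIRST(B)={a,b}

FIRST(B) = ["a", "b"]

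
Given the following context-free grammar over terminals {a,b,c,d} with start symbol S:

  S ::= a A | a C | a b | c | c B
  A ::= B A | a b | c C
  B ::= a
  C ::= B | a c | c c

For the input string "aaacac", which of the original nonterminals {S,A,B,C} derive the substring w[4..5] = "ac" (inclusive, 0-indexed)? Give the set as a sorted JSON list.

Convert to CNF:
  S -> T0 A | T0 C | T0 T1 | T2 B | c
  A -> B A | T0 T1 | T2 C
  B -> a
  C -> T0 T2 | T2 T2 | a
  T0 -> a
  T1 -> b
  T2 -> c

CYK fill — only the sub-triangle for w[4..5]:
  T[4,4] 'a' = {B,C,T0}  orig:{B,C}
  T[5,5] 'c' = {S,T2}  orig:{S}
  T[4,5] 'ac' = {C}

Original NTs in T[4,5] deriving "ac": ["C"]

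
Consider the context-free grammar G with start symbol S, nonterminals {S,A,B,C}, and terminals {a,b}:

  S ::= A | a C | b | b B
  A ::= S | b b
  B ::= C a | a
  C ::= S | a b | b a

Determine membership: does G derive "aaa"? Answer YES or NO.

Convert to CNF:
  S -> T0 C | T1 B | T1 T1 | b
  A -> T0 C | T1 B | T1 T1 | b
  B -> C T0 | a
  C -> T0 C | T0 T1 | T1 B | T1 T0 | T1 T1 | b
  T0 -> a
  T1 -> b

CYK fill:
  cell(0,0) a: {B,T0}  orig:{B}
  cell(1,1) a: {B,T0}  orig:{B}
  cell(2,2) a: {B,T0}  orig:{B}
  cell(0,1) aa: ∅
  cell(1,2) aa: ∅
  cell(0,2) aaa: ∅

S ∉ T[0,2] ⇒ NO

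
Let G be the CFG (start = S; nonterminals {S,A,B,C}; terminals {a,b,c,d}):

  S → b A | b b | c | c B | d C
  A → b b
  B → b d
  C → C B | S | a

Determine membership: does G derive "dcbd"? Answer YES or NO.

CNF form of G:
  S -> T0 A | T0 T0 | T1 C | T2 B | c
  A -> T0 T0
  B -> T0 T1
  C -> C B | T0 A | T0 T0 | T1 C | T2 B | a | c
  T0 -> b
  T1 -> d
  T2 -> c

CYK table (by increasing span):
  [0..0]={T1}  "d"  orig:{}
  [1..1]={C,S,T2}  "c"  orig:{C,S}
  [2..2]={T0}  "b"  orig:{}
  [3..3]={T1}  "d"  orig:{}
  [0..1]={C,S}  "dc"
  [1..2]=∅  "cb"
  [2..3]={B}  "bd"
  [0..2]=∅  "dcb"
  [1..3]={C,S}  "cbd"
  [0..3]={C,S}  "dcbd"

S ∈ T[0,3] ⇒ YES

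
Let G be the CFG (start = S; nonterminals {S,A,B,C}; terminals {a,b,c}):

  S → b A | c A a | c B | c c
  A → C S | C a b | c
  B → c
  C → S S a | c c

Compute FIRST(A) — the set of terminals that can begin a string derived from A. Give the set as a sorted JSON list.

FIRST sets, iterate to fixpoint:
round 1:
  A via A→c: +{c}
  B via B→c: +{c}
  C via C→c c: +{c}
  S via S→b A: +{b}
  S via S→c A a: +{c}
  FIRST[S]={b,c}  FIRST[A]={c}  FIRST[B]={c}  FIRST[C]={c}
round 2:
  C via C→S S a: +{b}
  FIRST[S]={b,c}  FIRST[A]={c}  FIRST[B]={c}  FIRST[C]={b,c}
round 3:
  A via A→C S: +{b}
  FIRST[S]={b,c}  FIRST[A]={b,c}  FIRST[B]={c}  FIRST[C]={b,c}
round 4: — fixpoint
  FIRST[S]={b,c}  FIRST[A]={b,c}  FIRST[B]={c}  FIRST[C]={b,c}

FIRST(A) = ["b", "c"]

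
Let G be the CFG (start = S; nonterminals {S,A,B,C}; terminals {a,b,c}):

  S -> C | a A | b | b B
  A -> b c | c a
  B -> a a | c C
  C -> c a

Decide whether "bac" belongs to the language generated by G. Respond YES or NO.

Convert to CNF:
  S -> T0 B | T1 T2 | T2 A | b
  A -> T0 T1 | T1 T2
  B -> T1 C | T2 T2
  C -> T1 T2
  T0 -> b
  T1 -> c
  T2 -> a

CYK fill:
  cell(0,0) b: {S,T0}  orig:{S}
  cell(1,1) a: {T2}  orig:{}
  cell(2,2) c: {T1}  orig:{}
  cell(0,1) ba: ∅
  cell(1,2) ac: ∅
  cell(0,2) bac: ∅

S ∉ T[0,2] ⇒ NO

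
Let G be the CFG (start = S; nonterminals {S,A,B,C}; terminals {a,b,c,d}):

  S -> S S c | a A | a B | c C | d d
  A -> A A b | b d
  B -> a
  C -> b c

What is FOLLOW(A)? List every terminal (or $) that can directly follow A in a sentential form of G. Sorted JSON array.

Compute FIRST by fixpoint:
[1]
  A via A→b d: +{b}
  B via B→a: +{a}
  C via C→b c: +{b}
  S via S→a A: +{a}
  S via S→c C: +{c}
  S via S→d d: +{d}
  FIRST[S]={a,c,d}  FIRST[A]={b}  FIRST[B]={a}  FIRST[C]={b}
[2] done
  FIRST[S]={a,c,d}  FIRST[A]={b}  FIRST[B]={a}  FIRST[C]={b}

FOLLOW sets:
FOLLOW(S) := {$}
pass 1:
  A→A A b: FOLLOW(A) ⊇ FIRST(A) = {b}; new: +{b}
  S→S S c: FOLLOW(S) ⊇ FIRST(S) = {a,c,d}; new: +{a,c,d}
  S→a A: FOLLOW(A) ⊇ FOLLOW(S) ⊇ {$,a,c,d}; new: +{$,a,c,d}
  S→a B: FOLLOW(B) ⊇ FOLLOW(S) ⊇ {$,a,c,d}; new: +{$,a,c,d}
  S→c C: FOLLOW(C) ⊇ FOLLOW(S) ⊇ {$,a,c,d}; new: +{$,a,c,d}
  FOLLOW[S]={$,a,c,d}  FOLLOW[A]={$,a,b,c,d}  FOLLOW[B]={$,a,c,d}  FOLLOW[C]={$,a,c,d}
pass 2: — fixpoint
  FOLLOW[S]={$,a,c,d}  FOLLOW[A]={$,a,b,c,d}  FOLLOW[B]={$,a,c,d}  FOLLOW[C]={$,a,c,d}

FOLLOW(A) = ["$", "a", "b", "c", "d"]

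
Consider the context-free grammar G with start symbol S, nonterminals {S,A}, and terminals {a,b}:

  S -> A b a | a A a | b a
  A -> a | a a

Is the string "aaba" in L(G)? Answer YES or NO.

Convert to CNF:
  S -> A X2 | T0 X3 | T1 T0
  A -> T0 T0 | a
  T0 -> a
  T1 -> b
  X2 -> T1 T0
  X3 -> A T0

Fill CYK table bottom-up:
  cell(0,0) a: {A,T0}  orig:{A}
  cell(1,1) a: {A,T0}  orig:{A}
  cell(2,2) b: {T1}  orig:{}
  cell(3,3) a: {A,T0}  orig:{A}
  cell(0,1) aa: {A,X3}  orig:{A}
  cell(1,2) ab: ∅
  cell(2,3) ba: {S,X2}  orig:{S}
  cell(0,2) aab: ∅
  cell(1,3) aba: {S}
  cell(0,3) aaba: {S}

S ∈ T[0,3] ⇒ YES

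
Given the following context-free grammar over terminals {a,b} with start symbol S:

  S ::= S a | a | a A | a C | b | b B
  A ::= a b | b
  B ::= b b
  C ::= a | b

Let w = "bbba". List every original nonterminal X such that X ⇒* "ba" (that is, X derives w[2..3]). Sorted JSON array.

CNF form of G:
  S -> S T0 | T0 A | T0 C | T1 B | a | b
  A -> T0 T1 | b
  B -> T1 T1
  C -> a | b
  T0 -> a
  T1 -> b

CYK table (by increasing span), restricted to cells inside w[2..3]:
  cell(2,2) b: {A,C,S,T1}  orig:{A,C,S}
  cell(3,3) a: {C,S,T0}  orig:{C,S}
  cell(2,3) ba: {S}

Original NTs in T[2,3] deriving "ba": ["S"]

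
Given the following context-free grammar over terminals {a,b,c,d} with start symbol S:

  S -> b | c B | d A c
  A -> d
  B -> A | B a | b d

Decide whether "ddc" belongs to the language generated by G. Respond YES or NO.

Convert to CNF:
  S -> T2 X4 | T3 B | b
  A -> d
  B -> B T0 | T1 T2 | d
  T0 -> a
  T1 -> b
  T2 -> d
  T3 -> c
  X4 -> A T3

Fill CYK table bottom-up:
  cell(0,0) d: {A,B,T2}  orig:{A,B}
  cell(1,1) d: {A,B,T2}  orig:{A,B}
  cell(2,2) c: {T3}  orig:{}
  cell(0,1) dd: ∅
  cell(1,2) dc: {X4}  orig:{}
  cell(0,2) ddc: {S}

S ∈ T[0,2] ⇒ YES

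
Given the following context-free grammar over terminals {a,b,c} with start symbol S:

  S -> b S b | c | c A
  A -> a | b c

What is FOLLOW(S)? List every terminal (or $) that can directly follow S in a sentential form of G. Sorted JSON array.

FIRST sets, iterate to fixpoint:
round 1:
  A via A→a: +{a}
  A via A→b c: +{b}
  S via S→b S b: +{b}
  S via S→c: +{c}
  FIRST[S]={b,c}  FIRST[A]={a,b}
round 2: (stable)
  FIRST[S]={b,c}  FIRST[A]={a,b}

FOLLOW iteration:
FOLLOW(S) := {$}
pass 1:
  S→b S b: FOLLOW(S) ⊇ FIRST(b) = {b}; new: +{b}
  S→c A: FOLLOW(A) ⊇ FOLLOW(S) ⊇ {$,b}; new: +{$,b}
  FOLLOW[S]={$,b}  FOLLOW[A]={$,b}
pass 2: — fixpoint
  FOLLOW[S]={$,b}  FOLLOW[A]={$,b}

FOLLOW(S) = ["$", "b"]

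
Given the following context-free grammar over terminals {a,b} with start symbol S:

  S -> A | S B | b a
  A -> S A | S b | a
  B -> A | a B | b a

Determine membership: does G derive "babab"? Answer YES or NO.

Convert to CNF:
  S -> S A | S B | S T0 | T0 T1 | a
  A -> S A | S T0 | a
  B -> S A | S T0 | T0 T1 | T1 B | a
  T0 -> b
  T1 -> a

Fill CYK table bottom-up:
  cell(0,0) b: {T0}  orig:{}
  cell(1,1) a: {A,B,S,T1}  orig:{A,B,S}
  cell(2,2) b: {T0}  orig:{}
  cell(3,3) a: {A,B,S,T1}  orig:{A,B,S}
  cell(4,4) b: {T0}  orig:{}
  cell(0,1) ba: {B,S}
  cell(1,2) ab: {A,B,S}
  cell(2,3) ba: {B,S}
  cell(3,4) ab: {A,B,S}
  cell(0,2) bab: {A,B,S}
  cell(1,3) aba: {A,B,S}
  cell(2,4) bab: {A,B,S}
  cell(0,3) baba: {A,B,S}
  cell(1,4) abab: {A,B,S}
  cell(0,4) babab: {A,B,S}

S ∈ T[0,4] ⇒ YES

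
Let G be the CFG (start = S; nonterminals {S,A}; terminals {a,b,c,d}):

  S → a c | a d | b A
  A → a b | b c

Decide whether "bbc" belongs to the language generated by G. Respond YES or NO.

CNF form of G:
  S -> T0 T2 | T0 T3 | T1 A
  A -> T0 T1 | T1 T2
  T0 -> a
  T1 -> b
  T2 -> c
  T3 -> d

Fill CYK table bottom-up:
  cell(0,0) b: {T1}  orig:{}
  cell(1,1) b: {T1}  orig:{}
  cell(2,2) c: {T2}  orig:{}
  cell(0,1) bb: ∅
  cell(1,2) bc: {A}
  cell(0,2) bbc: {S}

S ∈ T[0,2] ⇒ YES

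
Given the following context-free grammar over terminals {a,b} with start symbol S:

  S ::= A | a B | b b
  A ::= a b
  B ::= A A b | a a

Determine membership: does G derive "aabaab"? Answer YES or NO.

Convert to CNF:
  S -> T0 B | T0 T1 | T1 T1
  A -> T0 T1
  B -> A X2 | T0 T0
  T0 -> a
  T1 -> b
  X2 -> A T1

Fill CYK table bottom-up:
  cell(0,0) a: {T0}  orig:{}
  cell(1,1) a: {T0}  orig:{}
  cell(2,2) b: {T1}  orig:{}
  cell(3,3) a: {T0}  orig:{}
  cell(4,4) a: {T0}  orig:{}
  cell(5,5) b: {T1}  orig:{}
  cell(0,1) aa: {B}
  cell(1,2) ab: {A,S}
  cell(2,3) ba: ∅
  cell(3,4) aa: {B}
  cell(4,5) ab: {A,S}
  cell(0,2) aab: ∅
  cell(1,3) aba: ∅
  cell(2,4) baa: ∅
  cell(3,5) aab: ∅
  cell(0,3) aaba: ∅
  cell(1,4) abaa: ∅
  cell(2,5) baab: ∅
  cell(0,4) aabaa: ∅
  cell(1,5) abaab: ∅
  cell(0,5) aabaab: ∅

S ∉ T[0,5] ⇒ NO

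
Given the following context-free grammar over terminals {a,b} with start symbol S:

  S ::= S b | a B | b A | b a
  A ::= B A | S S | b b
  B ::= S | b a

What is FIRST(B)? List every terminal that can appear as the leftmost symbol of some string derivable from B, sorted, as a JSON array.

Compute FIRST by fixpoint:
[1]
  A via A→b b: +{b}
  B via B→b a: +{b}
  S via S→a B: +{a}
  S via S→b A: +{b}
  FIRST(S)={a,b}  FIRST(A)={b}  FIRST(B)={b}
[2]
  A via A→S S: +{a}
  B via B→S: +{a}
  FIRST(S)={a,b}  FIRST(A)={a,b}  FIRST(B)={a,b}
[3] (no change)
  FIRST(S)={a,b}  FIRST(A)={a,b}  FIRST(B)={a,b}

FIRST(B) = ["a", "b"]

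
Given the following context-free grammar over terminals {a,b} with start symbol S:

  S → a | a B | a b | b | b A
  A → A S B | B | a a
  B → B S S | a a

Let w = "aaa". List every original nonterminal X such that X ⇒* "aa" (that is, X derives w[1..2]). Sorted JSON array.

CNF form of G:
  S -> T0 B | T0 T1 | T1 A | a | b
  A -> A X2 | B X3 | T0 T0
  B -> B X4 | T0 T0
  T0 -> a
  T1 -> b
  X2 -> S B
  X3 -> S S
  X4 -> S S

Fill CYK table bottom-up, restricted to cells inside w[1..2]:
  T[1,1] 'a' = {S,T0}  orig:{S}
  T[2,2] 'a' = {S,T0}  orig:{S}
  T[1,2] 'aa' = {A,B,X3,X4}  orig:{A,B}

Original NTs in T[1,2] deriving "aa": ["A", "B"]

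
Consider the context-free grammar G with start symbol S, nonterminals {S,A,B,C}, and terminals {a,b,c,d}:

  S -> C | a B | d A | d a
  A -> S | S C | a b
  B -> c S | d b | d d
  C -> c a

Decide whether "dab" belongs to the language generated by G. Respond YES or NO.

Convert to CNF:
  S -> T0 B | T2 T0 | T3 A | T3 T0
  A -> S C | T0 B | T0 T1 | T2 T0 | T3 A | T3 T0
  B -> T2 S | T3 T1 | T3 T3
  C -> T2 T0
  T0 -> a
  T1 -> b
  T2 -> c
  T3 -> d

CYK table (by increasing span):
  T[0,0] 'd' = {T3}  orig:{}
  T[1,1] 'a' = {T0}  orig:{}
  T[2,2] 'b' = {T1}  orig:{}
  T[0,1] 'da' = {A,S}
  T[1,2] 'ab' = {A}
  T[0,2] 'dab' = {A,S}

S ∈ T[0,2] ⇒ YES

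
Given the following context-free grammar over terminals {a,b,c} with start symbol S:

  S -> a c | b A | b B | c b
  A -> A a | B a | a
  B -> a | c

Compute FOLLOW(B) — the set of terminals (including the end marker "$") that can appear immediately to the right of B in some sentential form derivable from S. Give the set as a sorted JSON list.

FIRST iteration:
[1]
  A via A→a: +{a}
  B via B→a: +{a}
  B via B→c: +{c}
  S via S→a c: +{a}
  S via S→b A: +{b}
  S via S→c b: +{c}
  FIRST(S)={a,b,c}  FIRST(A)={a}  FIRST(B)={a,c}
[2]
  A via A→B a: +{c}
  FIRST(S)={a,b,c}  FIRST(A)={a,c}  FIRST(B)={a,c}
[3] (stable)
  FIRST(S)={a,b,c}  FIRST(A)={a,c}  FIRST(B)={a,c}

Compute FOLLOW by fixpoint:
initialize: $ ∈ FOLLOW(S)
[1]
  A→A a: FOLLOW(A) ⊇ FIRST(a) = {a}; new: +{a}
  A→B a: FOLLOW(B) ⊇ FIRST(a) = {a}; new: +{a}
  S→b A: FOLLOW(A) ⊇ FOLLOW(S) ⊇ {$}; new: +{$}
  S→b B: FOLLOW(B) ⊇ FOLLOW(S) ⊇ {$}; new: +{$}
  FOLLOW(S)={$}  FOLLOW(A)={$,a}  FOLLOW(B)={$,a}
[2] done
  FOLLOW(S)={$}  FOLLOW(A)={$,a}  FOLLOW(B)={$,a}

FOLLOW(B) = ["$", "a"]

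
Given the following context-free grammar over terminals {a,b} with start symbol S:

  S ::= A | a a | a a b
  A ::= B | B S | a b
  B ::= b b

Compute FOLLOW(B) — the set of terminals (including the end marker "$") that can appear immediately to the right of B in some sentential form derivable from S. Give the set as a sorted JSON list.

Compute FIRST by fixpoint:
pass 1:
  A via A→a b: +{a}
  B via B→b b: +{b}
  S via S→A: +{a}
  FIRST[S]={a}  FIRST[A]={a}  FIRST[B]={b}
pass 2:
  A via A→B: +{b}
  S via S→A: +{b}
  FIRST[S]={a,b}  FIRST[A]={a,b}  FIRST[B]={b}
pass 3: — fixpoint
  FIRST[S]={a,b}  FIRST[A]={a,b}  FIRST[B]={b}

FOLLOW iteration:
FOLLOW(S) := {$}
iter 1:
  A→B S: FOLLOW(B) ⊇ FIRST(S) = {a,b}; new: +{a,b}
  S→A: FOLLOW(A) ⊇ FOLLOW(S) ⊇ {$}; new: +{$}
  FOLLOW(S)={$}  FOLLOW(A)={$}  FOLLOW(B)={a,b}
iter 2:
  A→B: FOLLOW(B) ⊇ FOLLOW(A) ⊇ {$}; new: +{$}
  FOLLOW(S)={$}  FOLLOW(A)={$}  FOLLOW(B)={$,a,b}
iter 3: done
  FOLLOW(S)={$}  FOLLOW(A)={$}  FOLLOW(B)={$,a,b}

FOLLOW(B) = ["$", "a", "b"]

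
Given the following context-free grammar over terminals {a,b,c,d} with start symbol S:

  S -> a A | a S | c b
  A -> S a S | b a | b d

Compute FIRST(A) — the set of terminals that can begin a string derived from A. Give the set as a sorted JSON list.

Compute FIRST by fixpoint:
round 1:
  A via A→b a: +{b}
  S via S→a A: +{a}
  S via S→c b: +{c}
  FIRST[S]={a,c}  FIRST[A]={b}
round 2:
  A via A→S a S: +{a,c}
  FIRST[S]={a,c}  FIRST[A]={a,b,c}
round 3: done
  FIRST[S]={a,c}  FIRST[A]={a,b,c}

FIRST(A) = ["a", "b", "c"]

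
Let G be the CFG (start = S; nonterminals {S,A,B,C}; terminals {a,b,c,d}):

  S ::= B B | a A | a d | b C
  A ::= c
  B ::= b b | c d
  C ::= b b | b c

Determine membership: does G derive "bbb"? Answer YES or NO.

Convert to CNF:
  S -> B B | T0 C | T3 A | T3 T2
  A -> c
  B -> T0 T0 | T1 T2
  C -> T0 T0 | T0 T1
  T0 -> b
  T1 -> c
  T2 -> d
  T3 -> a

CYK table (by increasing span):
  T[0,0] 'b' = {T0}  orig:{}
  T[1,1] 'b' = {T0}  orig:{}
  T[2,2] 'b' = {T0}  orig:{}
  T[0,1] 'bb' = {B,C}
  T[1,2] 'bb' = {B,C}
  T[0,2] 'bbb' = {S}

S ∈ T[0,2] ⇒ YES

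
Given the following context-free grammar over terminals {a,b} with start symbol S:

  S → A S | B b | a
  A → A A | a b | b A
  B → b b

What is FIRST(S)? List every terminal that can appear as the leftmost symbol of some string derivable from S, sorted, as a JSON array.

FIRST iteration:
iter 1:
  A via A→a b: +{a}
  A via A→b A: +{b}
  B via B→b b: +{b}
  S via S→A S: +{a,b}
  FIRST(S)={a,b}  FIRST(A)={a,b}  FIRST(B)={b}
iter 2: (no change)
  FIRST(S)={a,b}  FIRST(A)={a,b}  FIRST(B)={b}

FIRST(S) = ["a", "b"]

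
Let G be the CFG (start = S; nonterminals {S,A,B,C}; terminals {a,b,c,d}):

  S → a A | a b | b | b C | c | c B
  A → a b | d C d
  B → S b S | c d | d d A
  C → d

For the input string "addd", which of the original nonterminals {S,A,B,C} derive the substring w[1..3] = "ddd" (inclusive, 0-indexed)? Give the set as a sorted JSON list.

CNF form of G:
  S -> T0 A | T0 T1 | T1 C | T3 B | b | c
  A -> T0 T1 | T2 X4
  B -> S X5 | T2 X6 | T3 T2
  C -> d
  T0 -> a
  T1 -> b
  T2 -> d
  T3 -> c
  X4 -> C T2
  X5 -> T1 S
  X6 -> T2 A

CYK table (by increasing span) — only the sub-triangle for w[1..3]:
  [1..1]={C,T2}  "d"  orig:{C}
  [2..2]={C,T2}  "d"  orig:{C}
  [3..3]={C,T2}  "d"  orig:{C}
  [1..2]={X4}  "dd"  orig:{}
  [2..3]={X4}  "dd"  orig:{}
  [1..3]={A}  "ddd"

Original NTs in T[1,3] deriving "ddd": ["A"]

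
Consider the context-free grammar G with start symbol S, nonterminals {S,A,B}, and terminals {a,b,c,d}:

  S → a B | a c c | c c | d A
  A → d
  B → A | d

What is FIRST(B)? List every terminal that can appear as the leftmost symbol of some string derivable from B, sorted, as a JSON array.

FIRST sets, iterate to fixpoint:
round 1:
  A via A→d: +{d}
  B via B→A: +{d}
  S via S→a B: +{a}
  S via S→c c: +{c}
  S via S→d A: +{d}
  FIRST(S)={a,c,d}  FIRST(A)={d}  FIRST(B)={d}
round 2: — fixpoint
  FIRST(S)={a,c,d}  FIRST(A)={d}  FIRST(B)={d}

FIRST(B) = ["d"]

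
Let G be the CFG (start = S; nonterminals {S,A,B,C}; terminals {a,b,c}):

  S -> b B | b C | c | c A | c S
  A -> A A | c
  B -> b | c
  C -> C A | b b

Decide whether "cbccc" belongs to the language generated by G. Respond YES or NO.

CNF form of G:
  S -> T0 B | T0 C | T1 A | T1 S | c
  A -> A A | c
  B -> b | c
  C -> C A | T0 T0
  T0 -> b
  T1 -> c

CYK table (by increasing span):
  cell(0,0) c: {A,B,S,T1}  orig:{A,B,S}
  cell(1,1) b: {B,T0}  orig:{B}
  cell(2,2) c: {A,B,S,T1}  orig:{A,B,S}
  cell(3,3) c: {A,B,S,T1}  orig:{A,B,S}
  cell(4,4) c: {A,B,S,T1}  orig:{A,B,S}
  cell(0,1) cb: ∅
  cell(1,2) bc: {S}
  cell(2,3) cc: {A,S}
  cell(3,4) cc: {A,S}
  cell(0,2) cbc: {S}
  cell(1,3) bcc: ∅
  cell(2,4) ccc: {A,S}
  cell(0,3) cbcc: ∅
  cell(1,4) bccc: ∅
  cell(0,4) cbccc: ∅

S ∉ T[0,4] ⇒ NO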